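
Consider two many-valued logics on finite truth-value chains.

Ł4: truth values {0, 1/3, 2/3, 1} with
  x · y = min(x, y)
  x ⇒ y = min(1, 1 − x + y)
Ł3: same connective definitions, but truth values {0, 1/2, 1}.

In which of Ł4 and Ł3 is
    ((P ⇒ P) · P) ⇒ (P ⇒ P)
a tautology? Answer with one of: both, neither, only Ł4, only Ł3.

both

In Ł4: every assignment gives 1 — tautology.
In Ł3: every assignment gives 1 — tautology.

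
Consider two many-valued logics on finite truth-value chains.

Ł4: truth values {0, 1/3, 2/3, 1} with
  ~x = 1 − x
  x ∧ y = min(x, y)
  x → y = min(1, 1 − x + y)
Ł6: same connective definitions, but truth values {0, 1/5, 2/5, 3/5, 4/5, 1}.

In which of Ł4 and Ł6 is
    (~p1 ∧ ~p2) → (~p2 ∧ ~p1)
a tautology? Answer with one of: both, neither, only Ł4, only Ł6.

both

In Ł4: every assignment gives 1 — tautology.
In Ł6: every assignment gives 1 — tautology.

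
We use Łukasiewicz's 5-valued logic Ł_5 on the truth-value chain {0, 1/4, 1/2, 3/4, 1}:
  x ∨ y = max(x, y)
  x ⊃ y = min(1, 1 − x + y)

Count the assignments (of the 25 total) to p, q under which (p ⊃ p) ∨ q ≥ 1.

value 1: 25 assignments (counts)
So 25 of the 25 assignments meet the threshold.

25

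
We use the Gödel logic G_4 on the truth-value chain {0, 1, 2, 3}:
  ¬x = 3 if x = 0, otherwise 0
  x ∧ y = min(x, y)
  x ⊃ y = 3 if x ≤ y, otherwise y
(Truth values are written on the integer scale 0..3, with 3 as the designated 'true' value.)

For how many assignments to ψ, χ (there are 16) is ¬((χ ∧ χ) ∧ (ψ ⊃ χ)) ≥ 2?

4

ψ = 0, χ = 0 ↦ 3  ≥
ψ = 0, χ = 1 ↦ 0  <
ψ = 0, χ = 2 ↦ 0  <
ψ = 0, χ = 3 ↦ 0  <
ψ = 1, χ = 0 ↦ 3  ≥
ψ = 1, χ = 1 ↦ 0  <
ψ = 1, χ = 2 ↦ 0  <
ψ = 1, χ = 3 ↦ 0  <
ψ = 2, χ = 0 ↦ 3  ≥
ψ = 2, χ = 1 ↦ 0  <
ψ = 2, χ = 2 ↦ 0  <
ψ = 2, χ = 3 ↦ 0  <
ψ = 3, χ = 0 ↦ 3  ≥
ψ = 3, χ = 1 ↦ 0  <
ψ = 3, χ = 2 ↦ 0  <
ψ = 3, χ = 3 ↦ 0  <
So 4 of the 16 assignments meet the threshold.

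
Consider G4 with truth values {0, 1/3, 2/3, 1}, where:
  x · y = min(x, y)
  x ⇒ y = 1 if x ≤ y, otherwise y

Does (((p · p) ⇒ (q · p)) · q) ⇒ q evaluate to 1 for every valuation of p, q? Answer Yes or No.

Yes

p = 0, q = 0 ↦ 1
p = 0, q = 1/3 ↦ 1
p = 0, q = 2/3 ↦ 1
p = 0, q = 1 ↦ 1
p = 1/3, q = 0 ↦ 1
p = 1/3, q = 1/3 ↦ 1
p = 1/3, q = 2/3 ↦ 1
p = 1/3, q = 1 ↦ 1
p = 2/3, q = 0 ↦ 1
p = 2/3, q = 1/3 ↦ 1
p = 2/3, q = 2/3 ↦ 1
p = 2/3, q = 1 ↦ 1
p = 1, q = 0 ↦ 1
p = 1, q = 1/3 ↦ 1
p = 1, q = 2/3 ↦ 1
p = 1, q = 1 ↦ 1
Every assignment gives a value ≥ 1.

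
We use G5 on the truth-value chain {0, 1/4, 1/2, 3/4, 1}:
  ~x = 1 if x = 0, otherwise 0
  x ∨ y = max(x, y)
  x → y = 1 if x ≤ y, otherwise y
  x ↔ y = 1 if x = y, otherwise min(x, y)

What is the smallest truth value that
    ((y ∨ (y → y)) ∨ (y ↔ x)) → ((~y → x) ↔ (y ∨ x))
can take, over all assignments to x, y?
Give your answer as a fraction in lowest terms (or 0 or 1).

Take x = 0, y = 1/4:
y → y = 1/4 → 1/4 = 1
y ∨ (y → y) = 1/4 ∨ 1 = 1
y ↔ x = 1/4 ↔ 0 = 0
(y ∨ (y → y)) ∨ (y ↔ x) = 1 ∨ 0 = 1
~y = ~1/4 = 0
~y → x = 0 → 0 = 1
y ∨ x = 1/4 ∨ 0 = 1/4
(~y → x) ↔ (y ∨ x) = 1 ↔ 1/4 = 1/4
((y ∨ (y → y)) ∨ (y ↔ x)) → ((~y → x) ↔ (y ∨ x)) = 1 → 1/4 = 1/4
No assignment yields a value below 1/4, so this is the minimum.

1/4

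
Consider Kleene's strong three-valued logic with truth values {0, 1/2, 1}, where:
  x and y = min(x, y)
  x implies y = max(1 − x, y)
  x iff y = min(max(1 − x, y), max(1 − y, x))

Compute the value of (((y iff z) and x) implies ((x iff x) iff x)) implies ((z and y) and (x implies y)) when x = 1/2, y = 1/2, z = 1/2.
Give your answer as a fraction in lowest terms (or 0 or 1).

y iff z = 1/2 iff 1/2 = 1/2
(y iff z) and x = 1/2 and 1/2 = 1/2
x iff x = 1/2 iff 1/2 = 1/2
(x iff x) iff x = 1/2 iff 1/2 = 1/2
((y iff z) and x) implies ((x iff x) iff x) = 1/2 implies 1/2 = 1/2
z and y = 1/2 and 1/2 = 1/2
x implies y = 1/2 implies 1/2 = 1/2
(z and y) and (x implies y) = 1/2 and 1/2 = 1/2
(((y iff z) and x) implies ((x iff x) iff x)) implies ((z and y) and (x implies y)) = 1/2 implies 1/2 = 1/2

1/2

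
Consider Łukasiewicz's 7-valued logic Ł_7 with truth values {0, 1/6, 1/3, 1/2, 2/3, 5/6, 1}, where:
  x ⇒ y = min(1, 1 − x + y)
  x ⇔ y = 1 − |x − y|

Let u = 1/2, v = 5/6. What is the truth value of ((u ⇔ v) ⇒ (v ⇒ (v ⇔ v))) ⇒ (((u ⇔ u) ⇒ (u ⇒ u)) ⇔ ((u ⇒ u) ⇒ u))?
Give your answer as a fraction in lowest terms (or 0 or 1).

1/2

u ⇔ v = 1/2 ⇔ 5/6 = 2/3
v ⇔ v = 5/6 ⇔ 5/6 = 1
v ⇒ (v ⇔ v) = 5/6 ⇒ 1 = 1
(u ⇔ v) ⇒ (v ⇒ (v ⇔ v)) = 2/3 ⇒ 1 = 1
u ⇔ u = 1/2 ⇔ 1/2 = 1
u ⇒ u = 1/2 ⇒ 1/2 = 1
(u ⇔ u) ⇒ (u ⇒ u) = 1 ⇒ 1 = 1
u ⇒ u = 1/2 ⇒ 1/2 = 1
(u ⇒ u) ⇒ u = 1 ⇒ 1/2 = 1/2
((u ⇔ u) ⇒ (u ⇒ u)) ⇔ ((u ⇒ u) ⇒ u) = 1 ⇔ 1/2 = 1/2
((u ⇔ v) ⇒ (v ⇒ (v ⇔ v))) ⇒ (((u ⇔ u) ⇒ (u ⇒ u)) ⇔ ((u ⇒ u) ⇒ u)) = 1 ⇒ 1/2 = 1/2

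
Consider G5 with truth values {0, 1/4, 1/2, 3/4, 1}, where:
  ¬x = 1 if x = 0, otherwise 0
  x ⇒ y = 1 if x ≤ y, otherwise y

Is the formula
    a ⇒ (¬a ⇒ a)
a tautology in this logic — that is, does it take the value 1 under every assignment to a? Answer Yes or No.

Yes

a = 0 ↦ 1
a = 1/4 ↦ 1
a = 1/2 ↦ 1
a = 3/4 ↦ 1
a = 1 ↦ 1
Every assignment gives a value ≥ 1.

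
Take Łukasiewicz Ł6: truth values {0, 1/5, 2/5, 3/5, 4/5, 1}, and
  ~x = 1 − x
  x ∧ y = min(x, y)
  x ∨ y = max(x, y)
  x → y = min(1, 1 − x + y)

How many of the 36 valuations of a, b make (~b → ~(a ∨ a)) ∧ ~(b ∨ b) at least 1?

1

value 1: 1 assignment (counts)
value 4/5: 4 assignments
value 3/5: 7 assignments
value 2/5: 9 assignments
value 1/5: 8 assignments
value 0: 7 assignments
So 1 of the 36 assignments meets the threshold.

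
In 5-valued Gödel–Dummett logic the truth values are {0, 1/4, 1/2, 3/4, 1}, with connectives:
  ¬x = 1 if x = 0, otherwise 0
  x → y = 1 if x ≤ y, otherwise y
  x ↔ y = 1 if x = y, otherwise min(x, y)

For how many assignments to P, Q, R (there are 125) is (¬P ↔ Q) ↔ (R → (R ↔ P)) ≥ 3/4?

value 1: 19 assignments (counts)
value 3/4: 2 assignments (counts)
value 1/2: 3 assignments
value 1/4: 4 assignments
value 0: 97 assignments
So 21 of the 125 assignments meet the threshold.

21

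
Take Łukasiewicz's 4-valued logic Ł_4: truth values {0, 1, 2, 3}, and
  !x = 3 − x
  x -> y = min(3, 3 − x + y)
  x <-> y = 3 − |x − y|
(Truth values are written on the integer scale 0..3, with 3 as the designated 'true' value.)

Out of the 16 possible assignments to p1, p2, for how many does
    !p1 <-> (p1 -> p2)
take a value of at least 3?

7

p1 = 0, p2 = 0 ↦ 3  ≥
p1 = 0, p2 = 1 ↦ 3  ≥
p1 = 0, p2 = 2 ↦ 3  ≥
p1 = 0, p2 = 3 ↦ 3  ≥
p1 = 1, p2 = 0 ↦ 3  ≥
p1 = 1, p2 = 1 ↦ 2  <
p1 = 1, p2 = 2 ↦ 2  <
p1 = 1, p2 = 3 ↦ 2  <
p1 = 2, p2 = 0 ↦ 3  ≥
p1 = 2, p2 = 1 ↦ 2  <
p1 = 2, p2 = 2 ↦ 1  <
p1 = 2, p2 = 3 ↦ 1  <
p1 = 3, p2 = 0 ↦ 3  ≥
p1 = 3, p2 = 1 ↦ 2  <
p1 = 3, p2 = 2 ↦ 1  <
p1 = 3, p2 = 3 ↦ 0  <
So 7 of the 16 assignments meet the threshold.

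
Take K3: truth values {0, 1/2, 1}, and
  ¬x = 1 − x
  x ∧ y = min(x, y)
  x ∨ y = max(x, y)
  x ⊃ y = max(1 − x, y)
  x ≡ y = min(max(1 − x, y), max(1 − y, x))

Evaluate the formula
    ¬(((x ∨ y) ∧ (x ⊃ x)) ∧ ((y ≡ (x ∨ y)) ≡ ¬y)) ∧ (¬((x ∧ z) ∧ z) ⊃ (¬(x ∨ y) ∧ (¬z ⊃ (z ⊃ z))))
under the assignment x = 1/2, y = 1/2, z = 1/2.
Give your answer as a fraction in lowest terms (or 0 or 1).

1/2

x ∨ y = 1/2 ∨ 1/2 = 1/2
x ⊃ x = 1/2 ⊃ 1/2 = 1/2
(x ∨ y) ∧ (x ⊃ x) = 1/2 ∧ 1/2 = 1/2
x ∨ y = 1/2 ∨ 1/2 = 1/2
y ≡ (x ∨ y) = 1/2 ≡ 1/2 = 1/2
¬y = ¬1/2 = 1/2
(y ≡ (x ∨ y)) ≡ ¬y = 1/2 ≡ 1/2 = 1/2
((x ∨ y) ∧ (x ⊃ x)) ∧ ((y ≡ (x ∨ y)) ≡ ¬y) = 1/2 ∧ 1/2 = 1/2
¬(((x ∨ y) ∧ (x ⊃ x)) ∧ ((y ≡ (x ∨ y)) ≡ ¬y)) = ¬1/2 = 1/2
x ∧ z = 1/2 ∧ 1/2 = 1/2
(x ∧ z) ∧ z = 1/2 ∧ 1/2 = 1/2
¬((x ∧ z) ∧ z) = ¬1/2 = 1/2
x ∨ y = 1/2 ∨ 1/2 = 1/2
¬(x ∨ y) = ¬1/2 = 1/2
¬z = ¬1/2 = 1/2
z ⊃ z = 1/2 ⊃ 1/2 = 1/2
¬z ⊃ (z ⊃ z) = 1/2 ⊃ 1/2 = 1/2
¬(x ∨ y) ∧ (¬z ⊃ (z ⊃ z)) = 1/2 ∧ 1/2 = 1/2
¬((x ∧ z) ∧ z) ⊃ (¬(x ∨ y) ∧ (¬z ⊃ (z ⊃ z))) = 1/2 ⊃ 1/2 = 1/2
¬(((x ∨ y) ∧ (x ⊃ x)) ∧ ((y ≡ (x ∨ y)) ≡ ¬y)) ∧ (¬((x ∧ z) ∧ z) ⊃ (¬(x ∨ y) ∧ (¬z ⊃ (z ⊃ z)))) = 1/2 ∧ 1/2 = 1/2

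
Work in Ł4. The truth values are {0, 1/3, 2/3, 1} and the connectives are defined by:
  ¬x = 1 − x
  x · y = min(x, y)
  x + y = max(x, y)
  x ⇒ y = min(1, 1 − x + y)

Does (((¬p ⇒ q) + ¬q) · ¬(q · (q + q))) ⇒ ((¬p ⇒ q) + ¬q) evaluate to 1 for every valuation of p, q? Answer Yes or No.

Yes

p = 0, q = 0 ↦ 1
p = 0, q = 1/3 ↦ 1
p = 0, q = 2/3 ↦ 1
p = 0, q = 1 ↦ 1
p = 1/3, q = 0 ↦ 1
p = 1/3, q = 1/3 ↦ 1
p = 1/3, q = 2/3 ↦ 1
p = 1/3, q = 1 ↦ 1
p = 2/3, q = 0 ↦ 1
p = 2/3, q = 1/3 ↦ 1
p = 2/3, q = 2/3 ↦ 1
p = 2/3, q = 1 ↦ 1
p = 1, q = 0 ↦ 1
p = 1, q = 1/3 ↦ 1
p = 1, q = 2/3 ↦ 1
p = 1, q = 1 ↦ 1
Every assignment gives a value ≥ 1.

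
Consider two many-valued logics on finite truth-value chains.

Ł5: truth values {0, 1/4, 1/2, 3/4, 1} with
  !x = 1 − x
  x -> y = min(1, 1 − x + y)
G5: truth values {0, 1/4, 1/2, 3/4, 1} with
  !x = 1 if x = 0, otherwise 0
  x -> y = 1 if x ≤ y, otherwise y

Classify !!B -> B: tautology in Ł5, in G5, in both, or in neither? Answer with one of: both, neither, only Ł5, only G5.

only Ł5

In Ł5: every assignment gives 1 — tautology.
In G5: at B = 1/4 the value is 1/4 — not a tautology.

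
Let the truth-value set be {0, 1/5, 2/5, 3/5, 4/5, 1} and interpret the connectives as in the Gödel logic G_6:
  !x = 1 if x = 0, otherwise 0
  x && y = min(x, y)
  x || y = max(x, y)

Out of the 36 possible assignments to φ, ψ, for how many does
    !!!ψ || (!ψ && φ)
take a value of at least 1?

value 1: 6 assignments (counts)
value 0: 30 assignments
So 6 of the 36 assignments meet the threshold.

6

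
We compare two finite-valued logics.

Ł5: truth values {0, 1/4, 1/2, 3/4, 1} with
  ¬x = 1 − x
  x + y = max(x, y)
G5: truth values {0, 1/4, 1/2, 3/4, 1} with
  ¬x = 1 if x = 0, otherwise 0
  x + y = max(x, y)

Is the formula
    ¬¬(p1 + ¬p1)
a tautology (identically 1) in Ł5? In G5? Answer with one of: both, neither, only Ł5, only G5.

only G5

In Ł5: at p1 = 1/4 the value is 3/4 — not a tautology.
In G5: every assignment gives 1 — tautology.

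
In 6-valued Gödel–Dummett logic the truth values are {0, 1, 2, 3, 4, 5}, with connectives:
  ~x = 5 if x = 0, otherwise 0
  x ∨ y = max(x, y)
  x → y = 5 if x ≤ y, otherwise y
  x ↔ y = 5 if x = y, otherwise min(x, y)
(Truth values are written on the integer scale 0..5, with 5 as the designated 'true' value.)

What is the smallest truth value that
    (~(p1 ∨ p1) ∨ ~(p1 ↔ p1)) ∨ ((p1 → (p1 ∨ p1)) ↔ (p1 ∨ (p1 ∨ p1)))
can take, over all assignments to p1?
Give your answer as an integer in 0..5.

1

Take p1 = 1:
p1 ∨ p1 = 1 ∨ 1 = 1
~(p1 ∨ p1) = ~1 = 0
p1 ↔ p1 = 1 ↔ 1 = 5
~(p1 ↔ p1) = ~5 = 0
~(p1 ∨ p1) ∨ ~(p1 ↔ p1) = 0 ∨ 0 = 0
p1 ∨ p1 = 1 ∨ 1 = 1
p1 → (p1 ∨ p1) = 1 → 1 = 5
p1 ∨ p1 = 1 ∨ 1 = 1
p1 ∨ (p1 ∨ p1) = 1 ∨ 1 = 1
(p1 → (p1 ∨ p1)) ↔ (p1 ∨ (p1 ∨ p1)) = 5 ↔ 1 = 1
(~(p1 ∨ p1) ∨ ~(p1 ↔ p1)) ∨ ((p1 → (p1 ∨ p1)) ↔ (p1 ∨ (p1 ∨ p1))) = 0 ∨ 1 = 1
No assignment yields a value below 1, so this is the minimum.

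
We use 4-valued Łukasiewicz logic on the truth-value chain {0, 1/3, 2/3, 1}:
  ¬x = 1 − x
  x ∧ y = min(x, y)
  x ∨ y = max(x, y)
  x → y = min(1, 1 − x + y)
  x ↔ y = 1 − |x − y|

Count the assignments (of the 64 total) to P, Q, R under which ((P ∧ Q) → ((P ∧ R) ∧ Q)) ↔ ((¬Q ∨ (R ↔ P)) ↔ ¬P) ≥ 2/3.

value 1: 15 assignments (counts)
value 2/3: 25 assignments (counts)
value 1/3: 15 assignments
value 0: 9 assignments
So 40 of the 64 assignments meet the threshold.

40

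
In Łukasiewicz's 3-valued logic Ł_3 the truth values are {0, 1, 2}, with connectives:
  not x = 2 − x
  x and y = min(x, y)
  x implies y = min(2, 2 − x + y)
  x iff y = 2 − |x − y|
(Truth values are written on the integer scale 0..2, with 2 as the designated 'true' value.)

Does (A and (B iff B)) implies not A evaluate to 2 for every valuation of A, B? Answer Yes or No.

No

Counterexample: take A = 2, B = 0.
B iff B = 0 iff 0 = 2
A and (B iff B) = 2 and 2 = 2
not A = not 2 = 0
(A and (B iff B)) implies not A = 2 implies 0 = 0
This gives 0 ≠ 2.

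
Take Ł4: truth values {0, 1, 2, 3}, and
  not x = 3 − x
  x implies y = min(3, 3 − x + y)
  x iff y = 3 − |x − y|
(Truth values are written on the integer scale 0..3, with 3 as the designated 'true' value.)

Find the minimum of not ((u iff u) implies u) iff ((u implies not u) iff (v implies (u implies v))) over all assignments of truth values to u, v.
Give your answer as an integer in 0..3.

Take u = 1, v = 0:
u iff u = 1 iff 1 = 3
(u iff u) implies u = 3 implies 1 = 1
not ((u iff u) implies u) = not 1 = 2
not u = not 1 = 2
u implies not u = 1 implies 2 = 3
u implies v = 1 implies 0 = 2
v implies (u implies v) = 0 implies 2 = 3
(u implies not u) iff (v implies (u implies v)) = 3 iff 3 = 3
not ((u iff u) implies u) iff ((u implies not u) iff (v implies (u implies v))) = 2 iff 3 = 2
No assignment yields a value below 2, so this is the minimum.

2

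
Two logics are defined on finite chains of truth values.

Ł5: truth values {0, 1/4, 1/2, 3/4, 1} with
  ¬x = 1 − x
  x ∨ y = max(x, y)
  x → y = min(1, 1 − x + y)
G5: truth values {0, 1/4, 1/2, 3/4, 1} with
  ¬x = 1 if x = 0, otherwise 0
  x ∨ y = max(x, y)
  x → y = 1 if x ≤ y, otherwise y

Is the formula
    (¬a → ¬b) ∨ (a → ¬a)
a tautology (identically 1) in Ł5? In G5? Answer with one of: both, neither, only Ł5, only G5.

In Ł5: at a = 3/4, b = 1 the value is 3/4 — not a tautology.
In G5: every assignment gives 1 — tautology.

only G5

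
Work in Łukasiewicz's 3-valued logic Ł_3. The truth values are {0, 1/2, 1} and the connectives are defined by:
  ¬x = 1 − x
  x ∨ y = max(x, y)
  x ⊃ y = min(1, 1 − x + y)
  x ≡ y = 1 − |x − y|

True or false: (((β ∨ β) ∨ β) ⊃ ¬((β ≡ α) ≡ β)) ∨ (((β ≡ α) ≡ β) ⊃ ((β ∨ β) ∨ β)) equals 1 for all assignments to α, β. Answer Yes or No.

Counterexample: take α = 0, β = 1/2.
β ∨ β = 1/2 ∨ 1/2 = 1/2
(β ∨ β) ∨ β = 1/2 ∨ 1/2 = 1/2
β ≡ α = 1/2 ≡ 0 = 1/2
(β ≡ α) ≡ β = 1/2 ≡ 1/2 = 1
¬((β ≡ α) ≡ β) = ¬1 = 0
((β ∨ β) ∨ β) ⊃ ¬((β ≡ α) ≡ β) = 1/2 ⊃ 0 = 1/2
β ≡ α = 1/2 ≡ 0 = 1/2
(β ≡ α) ≡ β = 1/2 ≡ 1/2 = 1
β ∨ β = 1/2 ∨ 1/2 = 1/2
(β ∨ β) ∨ β = 1/2 ∨ 1/2 = 1/2
((β ≡ α) ≡ β) ⊃ ((β ∨ β) ∨ β) = 1 ⊃ 1/2 = 1/2
(((β ∨ β) ∨ β) ⊃ ¬((β ≡ α) ≡ β)) ∨ (((β ≡ α) ≡ β) ⊃ ((β ∨ β) ∨ β)) = 1/2 ∨ 1/2 = 1/2
This gives 1/2 ≠ 1.

No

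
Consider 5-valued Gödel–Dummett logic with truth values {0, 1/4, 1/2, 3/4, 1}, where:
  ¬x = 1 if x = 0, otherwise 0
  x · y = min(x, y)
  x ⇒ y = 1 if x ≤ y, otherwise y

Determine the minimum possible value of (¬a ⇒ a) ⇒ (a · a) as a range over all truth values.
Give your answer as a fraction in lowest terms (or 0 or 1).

Take a = 1/4:
¬a = ¬1/4 = 0
¬a ⇒ a = 0 ⇒ 1/4 = 1
a · a = 1/4 · 1/4 = 1/4
(¬a ⇒ a) ⇒ (a · a) = 1 ⇒ 1/4 = 1/4
No assignment yields a value below 1/4, so this is the minimum.

1/4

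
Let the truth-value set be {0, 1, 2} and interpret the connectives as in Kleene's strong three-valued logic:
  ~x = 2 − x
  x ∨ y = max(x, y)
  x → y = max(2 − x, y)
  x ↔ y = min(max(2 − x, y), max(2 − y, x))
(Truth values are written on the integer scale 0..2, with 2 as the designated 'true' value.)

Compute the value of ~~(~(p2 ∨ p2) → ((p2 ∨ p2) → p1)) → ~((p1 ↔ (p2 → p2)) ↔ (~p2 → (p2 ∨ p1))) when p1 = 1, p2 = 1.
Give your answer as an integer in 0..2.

1

p2 ∨ p2 = 1 ∨ 1 = 1
~(p2 ∨ p2) = ~1 = 1
p2 ∨ p2 = 1 ∨ 1 = 1
(p2 ∨ p2) → p1 = 1 → 1 = 1
~(p2 ∨ p2) → ((p2 ∨ p2) → p1) = 1 → 1 = 1
~(~(p2 ∨ p2) → ((p2 ∨ p2) → p1)) = ~1 = 1
~~(~(p2 ∨ p2) → ((p2 ∨ p2) → p1)) = ~1 = 1
p2 → p2 = 1 → 1 = 1
p1 ↔ (p2 → p2) = 1 ↔ 1 = 1
~p2 = ~1 = 1
p2 ∨ p1 = 1 ∨ 1 = 1
~p2 → (p2 ∨ p1) = 1 → 1 = 1
(p1 ↔ (p2 → p2)) ↔ (~p2 → (p2 ∨ p1)) = 1 ↔ 1 = 1
~((p1 ↔ (p2 → p2)) ↔ (~p2 → (p2 ∨ p1))) = ~1 = 1
~~(~(p2 ∨ p2) → ((p2 ∨ p2) → p1)) → ~((p1 ↔ (p2 → p2)) ↔ (~p2 → (p2 ∨ p1))) = 1 → 1 = 1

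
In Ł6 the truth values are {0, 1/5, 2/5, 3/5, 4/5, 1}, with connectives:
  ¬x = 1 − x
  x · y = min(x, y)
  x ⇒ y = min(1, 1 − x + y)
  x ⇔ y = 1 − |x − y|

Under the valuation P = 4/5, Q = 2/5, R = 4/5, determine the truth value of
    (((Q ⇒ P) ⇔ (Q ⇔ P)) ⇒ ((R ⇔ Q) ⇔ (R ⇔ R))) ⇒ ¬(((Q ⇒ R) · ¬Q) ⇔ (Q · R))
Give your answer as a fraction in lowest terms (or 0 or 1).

1/5

Q ⇒ P = 2/5 ⇒ 4/5 = 1
Q ⇔ P = 2/5 ⇔ 4/5 = 3/5
(Q ⇒ P) ⇔ (Q ⇔ P) = 1 ⇔ 3/5 = 3/5
R ⇔ Q = 4/5 ⇔ 2/5 = 3/5
R ⇔ R = 4/5 ⇔ 4/5 = 1
(R ⇔ Q) ⇔ (R ⇔ R) = 3/5 ⇔ 1 = 3/5
((Q ⇒ P) ⇔ (Q ⇔ P)) ⇒ ((R ⇔ Q) ⇔ (R ⇔ R)) = 3/5 ⇒ 3/5 = 1
Q ⇒ R = 2/5 ⇒ 4/5 = 1
¬Q = ¬2/5 = 3/5
(Q ⇒ R) · ¬Q = 1 · 3/5 = 3/5
Q · R = 2/5 · 4/5 = 2/5
((Q ⇒ R) · ¬Q) ⇔ (Q · R) = 3/5 ⇔ 2/5 = 4/5
¬(((Q ⇒ R) · ¬Q) ⇔ (Q · R)) = ¬4/5 = 1/5
(((Q ⇒ P) ⇔ (Q ⇔ P)) ⇒ ((R ⇔ Q) ⇔ (R ⇔ R))) ⇒ ¬(((Q ⇒ R) · ¬Q) ⇔ (Q · R)) = 1 ⇒ 1/5 = 1/5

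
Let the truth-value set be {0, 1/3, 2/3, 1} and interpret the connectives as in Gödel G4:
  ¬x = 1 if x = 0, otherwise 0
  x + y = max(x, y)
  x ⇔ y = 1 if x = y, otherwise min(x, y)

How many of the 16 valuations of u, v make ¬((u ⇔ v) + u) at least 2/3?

3

u = 0, v = 0 ↦ 0  <
u = 0, v = 1/3 ↦ 1  ≥
u = 0, v = 2/3 ↦ 1  ≥
u = 0, v = 1 ↦ 1  ≥
u = 1/3, v = 0 ↦ 0  <
u = 1/3, v = 1/3 ↦ 0  <
u = 1/3, v = 2/3 ↦ 0  <
u = 1/3, v = 1 ↦ 0  <
u = 2/3, v = 0 ↦ 0  <
u = 2/3, v = 1/3 ↦ 0  <
u = 2/3, v = 2/3 ↦ 0  <
u = 2/3, v = 1 ↦ 0  <
u = 1, v = 0 ↦ 0  <
u = 1, v = 1/3 ↦ 0  <
u = 1, v = 2/3 ↦ 0  <
u = 1, v = 1 ↦ 0  <
So 3 of the 16 assignments meet the threshold.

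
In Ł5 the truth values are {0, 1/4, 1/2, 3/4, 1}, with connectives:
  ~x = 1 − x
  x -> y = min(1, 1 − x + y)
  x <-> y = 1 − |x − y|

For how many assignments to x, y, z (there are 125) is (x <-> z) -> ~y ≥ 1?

value 1: 65 assignments (counts)
value 3/4: 23 assignments
value 1/2: 19 assignments
value 1/4: 13 assignments
value 0: 5 assignments
So 65 of the 125 assignments meet the threshold.

65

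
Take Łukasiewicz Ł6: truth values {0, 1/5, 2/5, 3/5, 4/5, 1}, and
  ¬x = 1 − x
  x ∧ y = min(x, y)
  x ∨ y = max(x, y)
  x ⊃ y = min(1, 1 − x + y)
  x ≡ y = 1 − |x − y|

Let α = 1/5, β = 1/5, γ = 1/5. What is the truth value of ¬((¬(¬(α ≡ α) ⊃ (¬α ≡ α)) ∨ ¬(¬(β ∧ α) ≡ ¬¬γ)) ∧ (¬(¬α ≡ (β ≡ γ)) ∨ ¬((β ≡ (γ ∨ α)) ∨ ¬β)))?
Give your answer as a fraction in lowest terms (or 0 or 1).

4/5

α ≡ α = 1/5 ≡ 1/5 = 1
¬(α ≡ α) = ¬1 = 0
¬α = ¬1/5 = 4/5
¬α ≡ α = 4/5 ≡ 1/5 = 2/5
¬(α ≡ α) ⊃ (¬α ≡ α) = 0 ⊃ 2/5 = 1
¬(¬(α ≡ α) ⊃ (¬α ≡ α)) = ¬1 = 0
β ∧ α = 1/5 ∧ 1/5 = 1/5
¬(β ∧ α) = ¬1/5 = 4/5
¬γ = ¬1/5 = 4/5
¬¬γ = ¬4/5 = 1/5
¬(β ∧ α) ≡ ¬¬γ = 4/5 ≡ 1/5 = 2/5
¬(¬(β ∧ α) ≡ ¬¬γ) = ¬2/5 = 3/5
¬(¬(α ≡ α) ⊃ (¬α ≡ α)) ∨ ¬(¬(β ∧ α) ≡ ¬¬γ) = 0 ∨ 3/5 = 3/5
¬α = ¬1/5 = 4/5
β ≡ γ = 1/5 ≡ 1/5 = 1
¬α ≡ (β ≡ γ) = 4/5 ≡ 1 = 4/5
¬(¬α ≡ (β ≡ γ)) = ¬4/5 = 1/5
γ ∨ α = 1/5 ∨ 1/5 = 1/5
β ≡ (γ ∨ α) = 1/5 ≡ 1/5 = 1
¬β = ¬1/5 = 4/5
(β ≡ (γ ∨ α)) ∨ ¬β = 1 ∨ 4/5 = 1
¬((β ≡ (γ ∨ α)) ∨ ¬β) = ¬1 = 0
¬(¬α ≡ (β ≡ γ)) ∨ ¬((β ≡ (γ ∨ α)) ∨ ¬β) = 1/5 ∨ 0 = 1/5
(¬(¬(α ≡ α) ⊃ (¬α ≡ α)) ∨ ¬(¬(β ∧ α) ≡ ¬¬γ)) ∧ (¬(¬α ≡ (β ≡ γ)) ∨ ¬((β ≡ (γ ∨ α)) ∨ ¬β)) = 3/5 ∧ 1/5 = 1/5
¬((¬(¬(α ≡ α) ⊃ (¬α ≡ α)) ∨ ¬(¬(β ∧ α) ≡ ¬¬γ)) ∧ (¬(¬α ≡ (β ≡ γ)) ∨ ¬((β ≡ (γ ∨ α)) ∨ ¬β))) = ¬1/5 = 4/5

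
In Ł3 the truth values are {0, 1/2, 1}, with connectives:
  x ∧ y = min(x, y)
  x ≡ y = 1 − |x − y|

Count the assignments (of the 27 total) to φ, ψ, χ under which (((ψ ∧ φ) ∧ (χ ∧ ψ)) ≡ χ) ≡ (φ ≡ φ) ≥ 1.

14

value 1: 14 assignments (counts)
value 1/2: 8 assignments
value 0: 5 assignments
So 14 of the 27 assignments meet the threshold.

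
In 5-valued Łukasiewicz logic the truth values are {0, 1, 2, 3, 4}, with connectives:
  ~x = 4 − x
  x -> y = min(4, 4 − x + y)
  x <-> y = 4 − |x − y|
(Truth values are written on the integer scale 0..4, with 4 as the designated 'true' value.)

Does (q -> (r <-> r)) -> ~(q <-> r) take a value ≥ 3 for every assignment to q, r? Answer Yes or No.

Counterexample: take q = 0, r = 0.
r <-> r = 0 <-> 0 = 4
q -> (r <-> r) = 0 -> 4 = 4
q <-> r = 0 <-> 0 = 4
~(q <-> r) = ~4 = 0
(q -> (r <-> r)) -> ~(q <-> r) = 4 -> 0 = 0
This gives 0, which is below 3.

No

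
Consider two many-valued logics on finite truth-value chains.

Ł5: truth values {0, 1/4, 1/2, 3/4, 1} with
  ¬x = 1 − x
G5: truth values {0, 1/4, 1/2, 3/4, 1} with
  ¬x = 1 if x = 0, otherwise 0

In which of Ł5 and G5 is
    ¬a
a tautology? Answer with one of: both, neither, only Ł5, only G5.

neither

In Ł5: at a = 1/4 the value is 3/4 — not a tautology.
In G5: at a = 1/4 the value is 0 — not a tautology.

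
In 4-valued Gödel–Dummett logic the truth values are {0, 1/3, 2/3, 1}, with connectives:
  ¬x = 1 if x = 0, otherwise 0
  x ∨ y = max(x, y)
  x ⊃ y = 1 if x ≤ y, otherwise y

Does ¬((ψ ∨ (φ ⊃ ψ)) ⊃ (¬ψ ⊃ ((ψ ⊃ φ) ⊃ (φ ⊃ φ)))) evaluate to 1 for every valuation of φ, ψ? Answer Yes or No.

Counterexample: take φ = 0, ψ = 0.
φ ⊃ ψ = 0 ⊃ 0 = 1
ψ ∨ (φ ⊃ ψ) = 0 ∨ 1 = 1
¬ψ = ¬0 = 1
ψ ⊃ φ = 0 ⊃ 0 = 1
φ ⊃ φ = 0 ⊃ 0 = 1
(ψ ⊃ φ) ⊃ (φ ⊃ φ) = 1 ⊃ 1 = 1
¬ψ ⊃ ((ψ ⊃ φ) ⊃ (φ ⊃ φ)) = 1 ⊃ 1 = 1
(ψ ∨ (φ ⊃ ψ)) ⊃ (¬ψ ⊃ ((ψ ⊃ φ) ⊃ (φ ⊃ φ))) = 1 ⊃ 1 = 1
¬((ψ ∨ (φ ⊃ ψ)) ⊃ (¬ψ ⊃ ((ψ ⊃ φ) ⊃ (φ ⊃ φ)))) = ¬1 = 0
This gives 0 ≠ 1.

No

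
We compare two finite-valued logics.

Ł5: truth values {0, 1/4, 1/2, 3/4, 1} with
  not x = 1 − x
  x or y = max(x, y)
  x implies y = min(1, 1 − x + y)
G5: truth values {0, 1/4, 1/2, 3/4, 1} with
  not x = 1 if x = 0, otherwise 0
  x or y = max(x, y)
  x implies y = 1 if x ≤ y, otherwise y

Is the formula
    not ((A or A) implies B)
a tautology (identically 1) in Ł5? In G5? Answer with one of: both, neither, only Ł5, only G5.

neither

In Ł5: at A = 0, B = 0 the value is 0 — not a tautology.
In G5: at A = 0, B = 0 the value is 0 — not a tautology.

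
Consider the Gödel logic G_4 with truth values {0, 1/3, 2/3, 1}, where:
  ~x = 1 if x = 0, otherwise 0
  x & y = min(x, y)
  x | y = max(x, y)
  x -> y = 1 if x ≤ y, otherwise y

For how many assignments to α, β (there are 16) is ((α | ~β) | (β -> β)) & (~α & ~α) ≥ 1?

4

α = 0, β = 0 ↦ 1  ≥
α = 0, β = 1/3 ↦ 1  ≥
α = 0, β = 2/3 ↦ 1  ≥
α = 0, β = 1 ↦ 1  ≥
α = 1/3, β = 0 ↦ 0  <
α = 1/3, β = 1/3 ↦ 0  <
α = 1/3, β = 2/3 ↦ 0  <
α = 1/3, β = 1 ↦ 0  <
α = 2/3, β = 0 ↦ 0  <
α = 2/3, β = 1/3 ↦ 0  <
α = 2/3, β = 2/3 ↦ 0  <
α = 2/3, β = 1 ↦ 0  <
α = 1, β = 0 ↦ 0  <
α = 1, β = 1/3 ↦ 0  <
α = 1, β = 2/3 ↦ 0  <
α = 1, β = 1 ↦ 0  <
So 4 of the 16 assignments meet the threshold.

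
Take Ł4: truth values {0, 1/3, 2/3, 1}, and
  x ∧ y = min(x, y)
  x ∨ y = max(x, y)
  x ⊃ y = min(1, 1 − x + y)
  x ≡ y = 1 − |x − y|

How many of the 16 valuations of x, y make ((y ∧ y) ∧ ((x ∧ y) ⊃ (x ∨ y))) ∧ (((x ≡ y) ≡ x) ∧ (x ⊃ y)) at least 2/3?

8

x = 0, y = 0 ↦ 0  <
x = 0, y = 1/3 ↦ 1/3  <
x = 0, y = 2/3 ↦ 2/3  ≥
x = 0, y = 1 ↦ 1  ≥
x = 1/3, y = 0 ↦ 0  <
x = 1/3, y = 1/3 ↦ 1/3  <
x = 1/3, y = 2/3 ↦ 2/3  ≥
x = 1/3, y = 1 ↦ 1  ≥
x = 2/3, y = 0 ↦ 0  <
x = 2/3, y = 1/3 ↦ 1/3  <
x = 2/3, y = 2/3 ↦ 2/3  ≥
x = 2/3, y = 1 ↦ 1  ≥
x = 1, y = 0 ↦ 0  <
x = 1, y = 1/3 ↦ 1/3  <
x = 1, y = 2/3 ↦ 2/3  ≥
x = 1, y = 1 ↦ 1  ≥
So 8 of the 16 assignments meet the threshold.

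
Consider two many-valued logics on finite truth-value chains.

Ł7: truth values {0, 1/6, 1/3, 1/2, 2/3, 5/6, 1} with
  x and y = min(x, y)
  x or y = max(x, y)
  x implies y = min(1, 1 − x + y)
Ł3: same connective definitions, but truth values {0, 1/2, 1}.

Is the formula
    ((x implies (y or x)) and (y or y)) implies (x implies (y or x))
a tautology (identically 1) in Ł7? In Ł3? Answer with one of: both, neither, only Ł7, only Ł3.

both

In Ł7: every assignment gives 1 — tautology.
In Ł3: every assignment gives 1 — tautology.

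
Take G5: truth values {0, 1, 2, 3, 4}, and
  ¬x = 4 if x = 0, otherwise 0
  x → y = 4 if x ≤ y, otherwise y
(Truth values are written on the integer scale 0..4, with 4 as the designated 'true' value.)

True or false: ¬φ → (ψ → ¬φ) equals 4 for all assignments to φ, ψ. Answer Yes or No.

Yes

At φ = 1, ψ = 3, for instance:
¬φ = ¬1 = 0
ψ → ¬φ = 3 → 0 = 0
¬φ → (ψ → ¬φ) = 0 → 0 = 4
and checking the remaining 24 assignments likewise gives ≥ 4 in every case.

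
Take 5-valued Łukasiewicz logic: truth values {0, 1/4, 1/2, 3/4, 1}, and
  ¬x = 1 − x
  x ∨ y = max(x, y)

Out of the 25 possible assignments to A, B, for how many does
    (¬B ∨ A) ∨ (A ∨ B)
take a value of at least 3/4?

value 1: 13 assignments (counts)
value 3/4: 9 assignments (counts)
value 1/2: 3 assignments
So 22 of the 25 assignments meet the threshold.

22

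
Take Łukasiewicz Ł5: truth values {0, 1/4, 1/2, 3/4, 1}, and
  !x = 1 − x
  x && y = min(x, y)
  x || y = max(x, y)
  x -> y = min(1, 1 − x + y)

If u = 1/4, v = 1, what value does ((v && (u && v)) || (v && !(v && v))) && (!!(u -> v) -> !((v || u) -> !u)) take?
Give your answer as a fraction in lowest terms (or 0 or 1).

u && v = 1/4 && 1 = 1/4
v && (u && v) = 1 && 1/4 = 1/4
v && v = 1 && 1 = 1
!(v && v) = !1 = 0
v && !(v && v) = 1 && 0 = 0
(v && (u && v)) || (v && !(v && v)) = 1/4 || 0 = 1/4
u -> v = 1/4 -> 1 = 1
!(u -> v) = !1 = 0
!!(u -> v) = !0 = 1
v || u = 1 || 1/4 = 1
!u = !1/4 = 3/4
(v || u) -> !u = 1 -> 3/4 = 3/4
!((v || u) -> !u) = !3/4 = 1/4
!!(u -> v) -> !((v || u) -> !u) = 1 -> 1/4 = 1/4
((v && (u && v)) || (v && !(v && v))) && (!!(u -> v) -> !((v || u) -> !u)) = 1/4 && 1/4 = 1/4

1/4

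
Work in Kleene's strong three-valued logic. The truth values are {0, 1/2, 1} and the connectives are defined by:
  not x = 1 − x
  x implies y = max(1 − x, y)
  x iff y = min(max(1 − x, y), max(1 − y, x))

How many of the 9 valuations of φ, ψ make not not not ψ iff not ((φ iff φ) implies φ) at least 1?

2

φ = 0, ψ = 0 ↦ 1  ≥
φ = 0, ψ = 1/2 ↦ 1/2  <
φ = 0, ψ = 1 ↦ 0  <
φ = 1/2, ψ = 0 ↦ 1/2  <
φ = 1/2, ψ = 1/2 ↦ 1/2  <
φ = 1/2, ψ = 1 ↦ 1/2  <
φ = 1, ψ = 0 ↦ 0  <
φ = 1, ψ = 1/2 ↦ 1/2  <
φ = 1, ψ = 1 ↦ 1  ≥
So 2 of the 9 assignments meet the threshold.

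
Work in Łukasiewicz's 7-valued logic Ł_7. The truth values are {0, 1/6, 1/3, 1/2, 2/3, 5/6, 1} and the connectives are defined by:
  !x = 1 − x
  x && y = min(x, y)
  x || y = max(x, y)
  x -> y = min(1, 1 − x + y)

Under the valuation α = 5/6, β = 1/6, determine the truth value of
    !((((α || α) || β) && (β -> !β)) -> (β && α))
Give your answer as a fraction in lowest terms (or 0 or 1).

2/3

α || α = 5/6 || 5/6 = 5/6
(α || α) || β = 5/6 || 1/6 = 5/6
!β = !1/6 = 5/6
β -> !β = 1/6 -> 5/6 = 1
((α || α) || β) && (β -> !β) = 5/6 && 1 = 5/6
β && α = 1/6 && 5/6 = 1/6
(((α || α) || β) && (β -> !β)) -> (β && α) = 5/6 -> 1/6 = 1/3
!((((α || α) || β) && (β -> !β)) -> (β && α)) = !1/3 = 2/3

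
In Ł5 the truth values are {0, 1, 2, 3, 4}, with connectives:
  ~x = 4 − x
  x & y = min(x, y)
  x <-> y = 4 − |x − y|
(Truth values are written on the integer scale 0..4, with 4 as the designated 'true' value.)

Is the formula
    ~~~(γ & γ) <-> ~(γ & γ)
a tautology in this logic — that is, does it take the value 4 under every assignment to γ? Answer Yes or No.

Yes

γ = 0 ↦ 4
γ = 1 ↦ 4
γ = 2 ↦ 4
γ = 3 ↦ 4
γ = 4 ↦ 4
Every assignment gives a value ≥ 4.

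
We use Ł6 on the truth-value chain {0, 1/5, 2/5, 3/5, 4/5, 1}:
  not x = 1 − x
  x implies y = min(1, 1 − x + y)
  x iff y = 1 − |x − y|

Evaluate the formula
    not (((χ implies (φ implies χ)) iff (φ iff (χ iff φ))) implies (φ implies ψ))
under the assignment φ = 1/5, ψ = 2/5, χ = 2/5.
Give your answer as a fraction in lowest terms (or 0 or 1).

0

φ implies χ = 1/5 implies 2/5 = 1
χ implies (φ implies χ) = 2/5 implies 1 = 1
χ iff φ = 2/5 iff 1/5 = 4/5
φ iff (χ iff φ) = 1/5 iff 4/5 = 2/5
(χ implies (φ implies χ)) iff (φ iff (χ iff φ)) = 1 iff 2/5 = 2/5
φ implies ψ = 1/5 implies 2/5 = 1
((χ implies (φ implies χ)) iff (φ iff (χ iff φ))) implies (φ implies ψ) = 2/5 implies 1 = 1
not (((χ implies (φ implies χ)) iff (φ iff (χ iff φ))) implies (φ implies ψ)) = not 1 = 0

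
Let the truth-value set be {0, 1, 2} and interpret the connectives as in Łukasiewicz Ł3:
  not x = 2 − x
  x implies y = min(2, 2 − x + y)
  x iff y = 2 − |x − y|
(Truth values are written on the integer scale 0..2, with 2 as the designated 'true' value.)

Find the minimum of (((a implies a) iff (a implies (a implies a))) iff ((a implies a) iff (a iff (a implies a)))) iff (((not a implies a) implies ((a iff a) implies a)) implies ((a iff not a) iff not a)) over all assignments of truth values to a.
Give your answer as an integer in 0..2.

Take a = 1:
a implies a = 1 implies 1 = 2
a implies a = 1 implies 1 = 2
a implies (a implies a) = 1 implies 2 = 2
(a implies a) iff (a implies (a implies a)) = 2 iff 2 = 2
a implies a = 1 implies 1 = 2
a implies a = 1 implies 1 = 2
a iff (a implies a) = 1 iff 2 = 1
(a implies a) iff (a iff (a implies a)) = 2 iff 1 = 1
((a implies a) iff (a implies (a implies a))) iff ((a implies a) iff (a iff (a implies a))) = 2 iff 1 = 1
not a = not 1 = 1
not a implies a = 1 implies 1 = 2
a iff a = 1 iff 1 = 2
(a iff a) implies a = 2 implies 1 = 1
(not a implies a) implies ((a iff a) implies a) = 2 implies 1 = 1
not a = not 1 = 1
a iff not a = 1 iff 1 = 2
not a = not 1 = 1
(a iff not a) iff not a = 2 iff 1 = 1
((not a implies a) implies ((a iff a) implies a)) implies ((a iff not a) iff not a) = 1 implies 1 = 2
(((a implies a) iff (a implies (a implies a))) iff ((a implies a) iff (a iff (a implies a)))) iff (((not a implies a) implies ((a iff a) implies a)) implies ((a iff not a) iff not a)) = 1 iff 2 = 1
No assignment yields a value below 1, so this is the minimum.

1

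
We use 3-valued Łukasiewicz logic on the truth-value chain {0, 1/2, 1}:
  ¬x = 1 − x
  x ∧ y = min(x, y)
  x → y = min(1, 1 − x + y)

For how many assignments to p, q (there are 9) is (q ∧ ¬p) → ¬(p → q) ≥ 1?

p = 0, q = 0 ↦ 1  ≥
p = 0, q = 1/2 ↦ 1/2  <
p = 0, q = 1 ↦ 0  <
p = 1/2, q = 0 ↦ 1  ≥
p = 1/2, q = 1/2 ↦ 1/2  <
p = 1/2, q = 1 ↦ 1/2  <
p = 1, q = 0 ↦ 1  ≥
p = 1, q = 1/2 ↦ 1  ≥
p = 1, q = 1 ↦ 1  ≥
So 5 of the 9 assignments meet the threshold.

5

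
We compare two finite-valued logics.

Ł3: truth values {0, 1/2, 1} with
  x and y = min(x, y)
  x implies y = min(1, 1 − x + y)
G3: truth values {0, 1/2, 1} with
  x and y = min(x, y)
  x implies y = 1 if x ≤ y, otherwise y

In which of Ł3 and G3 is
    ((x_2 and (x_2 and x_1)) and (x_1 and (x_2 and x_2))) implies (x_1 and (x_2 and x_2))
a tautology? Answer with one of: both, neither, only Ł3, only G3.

In Ł3: every assignment gives 1 — tautology.
In G3: every assignment gives 1 — tautology.

both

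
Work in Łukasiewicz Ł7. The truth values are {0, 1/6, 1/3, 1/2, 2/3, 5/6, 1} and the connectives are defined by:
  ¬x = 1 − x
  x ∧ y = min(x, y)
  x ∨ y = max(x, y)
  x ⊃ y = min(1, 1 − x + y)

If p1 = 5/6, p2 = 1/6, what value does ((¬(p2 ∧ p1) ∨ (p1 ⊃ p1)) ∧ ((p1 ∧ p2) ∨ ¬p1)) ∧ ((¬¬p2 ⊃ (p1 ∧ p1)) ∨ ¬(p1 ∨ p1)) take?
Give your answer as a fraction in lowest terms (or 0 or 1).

p2 ∧ p1 = 1/6 ∧ 5/6 = 1/6
¬(p2 ∧ p1) = ¬1/6 = 5/6
p1 ⊃ p1 = 5/6 ⊃ 5/6 = 1
¬(p2 ∧ p1) ∨ (p1 ⊃ p1) = 5/6 ∨ 1 = 1
p1 ∧ p2 = 5/6 ∧ 1/6 = 1/6
¬p1 = ¬5/6 = 1/6
(p1 ∧ p2) ∨ ¬p1 = 1/6 ∨ 1/6 = 1/6
(¬(p2 ∧ p1) ∨ (p1 ⊃ p1)) ∧ ((p1 ∧ p2) ∨ ¬p1) = 1 ∧ 1/6 = 1/6
¬p2 = ¬1/6 = 5/6
¬¬p2 = ¬5/6 = 1/6
p1 ∧ p1 = 5/6 ∧ 5/6 = 5/6
¬¬p2 ⊃ (p1 ∧ p1) = 1/6 ⊃ 5/6 = 1
p1 ∨ p1 = 5/6 ∨ 5/6 = 5/6
¬(p1 ∨ p1) = ¬5/6 = 1/6
(¬¬p2 ⊃ (p1 ∧ p1)) ∨ ¬(p1 ∨ p1) = 1 ∨ 1/6 = 1
((¬(p2 ∧ p1) ∨ (p1 ⊃ p1)) ∧ ((p1 ∧ p2) ∨ ¬p1)) ∧ ((¬¬p2 ⊃ (p1 ∧ p1)) ∨ ¬(p1 ∨ p1)) = 1/6 ∧ 1 = 1/6

1/6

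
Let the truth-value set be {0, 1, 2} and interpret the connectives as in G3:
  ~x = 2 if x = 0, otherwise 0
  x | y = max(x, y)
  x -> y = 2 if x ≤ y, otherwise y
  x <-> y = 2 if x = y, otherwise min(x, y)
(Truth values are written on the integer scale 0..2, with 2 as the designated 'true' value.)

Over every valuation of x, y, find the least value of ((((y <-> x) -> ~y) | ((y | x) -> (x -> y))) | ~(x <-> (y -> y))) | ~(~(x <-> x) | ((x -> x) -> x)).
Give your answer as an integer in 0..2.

Take x = 2, y = 1:
y <-> x = 1 <-> 2 = 1
~y = ~1 = 0
(y <-> x) -> ~y = 1 -> 0 = 0
y | x = 1 | 2 = 2
x -> y = 2 -> 1 = 1
(y | x) -> (x -> y) = 2 -> 1 = 1
((y <-> x) -> ~y) | ((y | x) -> (x -> y)) = 0 | 1 = 1
y -> y = 1 -> 1 = 2
x <-> (y -> y) = 2 <-> 2 = 2
~(x <-> (y -> y)) = ~2 = 0
(((y <-> x) -> ~y) | ((y | x) -> (x -> y))) | ~(x <-> (y -> y)) = 1 | 0 = 1
x <-> x = 2 <-> 2 = 2
~(x <-> x) = ~2 = 0
x -> x = 2 -> 2 = 2
(x -> x) -> x = 2 -> 2 = 2
~(x <-> x) | ((x -> x) -> x) = 0 | 2 = 2
~(~(x <-> x) | ((x -> x) -> x)) = ~2 = 0
((((y <-> x) -> ~y) | ((y | x) -> (x -> y))) | ~(x <-> (y -> y))) | ~(~(x <-> x) | ((x -> x) -> x)) = 1 | 0 = 1
No assignment yields a value below 1, so this is the minimum.

1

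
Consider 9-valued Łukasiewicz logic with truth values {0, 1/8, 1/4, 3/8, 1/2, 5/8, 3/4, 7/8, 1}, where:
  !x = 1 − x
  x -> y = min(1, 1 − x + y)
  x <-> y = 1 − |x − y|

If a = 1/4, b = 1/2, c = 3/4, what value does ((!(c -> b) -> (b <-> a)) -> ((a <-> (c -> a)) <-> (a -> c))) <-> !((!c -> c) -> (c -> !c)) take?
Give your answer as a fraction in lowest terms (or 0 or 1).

3/4

c -> b = 3/4 -> 1/2 = 3/4
!(c -> b) = !3/4 = 1/4
b <-> a = 1/2 <-> 1/4 = 3/4
!(c -> b) -> (b <-> a) = 1/4 -> 3/4 = 1
c -> a = 3/4 -> 1/4 = 1/2
a <-> (c -> a) = 1/4 <-> 1/2 = 3/4
a -> c = 1/4 -> 3/4 = 1
(a <-> (c -> a)) <-> (a -> c) = 3/4 <-> 1 = 3/4
(!(c -> b) -> (b <-> a)) -> ((a <-> (c -> a)) <-> (a -> c)) = 1 -> 3/4 = 3/4
!c = !3/4 = 1/4
!c -> c = 1/4 -> 3/4 = 1
!c = !3/4 = 1/4
c -> !c = 3/4 -> 1/4 = 1/2
(!c -> c) -> (c -> !c) = 1 -> 1/2 = 1/2
!((!c -> c) -> (c -> !c)) = !1/2 = 1/2
((!(c -> b) -> (b <-> a)) -> ((a <-> (c -> a)) <-> (a -> c))) <-> !((!c -> c) -> (c -> !c)) = 3/4 <-> 1/2 = 3/4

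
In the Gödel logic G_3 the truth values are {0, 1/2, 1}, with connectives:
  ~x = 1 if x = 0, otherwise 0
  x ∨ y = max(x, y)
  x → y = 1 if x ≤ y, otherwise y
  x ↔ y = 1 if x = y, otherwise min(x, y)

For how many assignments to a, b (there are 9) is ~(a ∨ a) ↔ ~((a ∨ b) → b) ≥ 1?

4

a = 0, b = 0 ↦ 0  <
a = 0, b = 1/2 ↦ 0  <
a = 0, b = 1 ↦ 0  <
a = 1/2, b = 0 ↦ 0  <
a = 1/2, b = 1/2 ↦ 1  ≥
a = 1/2, b = 1 ↦ 1  ≥
a = 1, b = 0 ↦ 0  <
a = 1, b = 1/2 ↦ 1  ≥
a = 1, b = 1 ↦ 1  ≥
So 4 of the 9 assignments meet the threshold.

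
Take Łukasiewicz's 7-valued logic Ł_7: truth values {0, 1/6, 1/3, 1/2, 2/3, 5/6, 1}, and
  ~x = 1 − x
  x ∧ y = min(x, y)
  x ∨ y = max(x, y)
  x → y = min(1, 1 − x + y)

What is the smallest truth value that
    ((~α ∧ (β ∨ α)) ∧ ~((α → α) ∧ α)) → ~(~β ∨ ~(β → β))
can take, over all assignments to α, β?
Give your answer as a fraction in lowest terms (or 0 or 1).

1/2

Take α = 1/2, β = 0:
~α = ~1/2 = 1/2
β ∨ α = 0 ∨ 1/2 = 1/2
~α ∧ (β ∨ α) = 1/2 ∧ 1/2 = 1/2
α → α = 1/2 → 1/2 = 1
(α → α) ∧ α = 1 ∧ 1/2 = 1/2
~((α → α) ∧ α) = ~1/2 = 1/2
(~α ∧ (β ∨ α)) ∧ ~((α → α) ∧ α) = 1/2 ∧ 1/2 = 1/2
~β = ~0 = 1
β → β = 0 → 0 = 1
~(β → β) = ~1 = 0
~β ∨ ~(β → β) = 1 ∨ 0 = 1
~(~β ∨ ~(β → β)) = ~1 = 0
((~α ∧ (β ∨ α)) ∧ ~((α → α) ∧ α)) → ~(~β ∨ ~(β → β)) = 1/2 → 0 = 1/2
No assignment yields a value below 1/2, so this is the minimum.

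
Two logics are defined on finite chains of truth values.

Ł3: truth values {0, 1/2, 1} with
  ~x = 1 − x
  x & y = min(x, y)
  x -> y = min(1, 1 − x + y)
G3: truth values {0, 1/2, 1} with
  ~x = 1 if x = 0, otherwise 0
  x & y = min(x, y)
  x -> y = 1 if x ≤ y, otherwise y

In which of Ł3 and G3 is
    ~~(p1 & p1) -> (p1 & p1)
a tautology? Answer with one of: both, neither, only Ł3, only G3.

In Ł3: every assignment gives 1 — tautology.
In G3: at p1 = 1/2 the value is 1/2 — not a tautology.

only Ł3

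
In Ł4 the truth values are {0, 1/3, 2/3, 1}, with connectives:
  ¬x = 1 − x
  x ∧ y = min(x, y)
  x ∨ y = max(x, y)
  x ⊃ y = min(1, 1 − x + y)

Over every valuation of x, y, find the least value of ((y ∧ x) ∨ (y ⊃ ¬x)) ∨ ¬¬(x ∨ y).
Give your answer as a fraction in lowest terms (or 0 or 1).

2/3

Take x = 2/3, y = 2/3:
y ∧ x = 2/3 ∧ 2/3 = 2/3
¬x = ¬2/3 = 1/3
y ⊃ ¬x = 2/3 ⊃ 1/3 = 2/3
(y ∧ x) ∨ (y ⊃ ¬x) = 2/3 ∨ 2/3 = 2/3
x ∨ y = 2/3 ∨ 2/3 = 2/3
¬(x ∨ y) = ¬2/3 = 1/3
¬¬(x ∨ y) = ¬1/3 = 2/3
((y ∧ x) ∨ (y ⊃ ¬x)) ∨ ¬¬(x ∨ y) = 2/3 ∨ 2/3 = 2/3
No assignment yields a value below 2/3, so this is the minimum.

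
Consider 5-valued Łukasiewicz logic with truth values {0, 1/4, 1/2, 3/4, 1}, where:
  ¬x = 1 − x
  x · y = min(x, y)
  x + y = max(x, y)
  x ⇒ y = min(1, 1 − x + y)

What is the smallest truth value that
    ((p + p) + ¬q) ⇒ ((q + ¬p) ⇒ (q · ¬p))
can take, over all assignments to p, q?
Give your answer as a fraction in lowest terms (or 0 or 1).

Take p = 0, q = 0:
p + p = 0 + 0 = 0
¬q = ¬0 = 1
(p + p) + ¬q = 0 + 1 = 1
¬p = ¬0 = 1
q + ¬p = 0 + 1 = 1
¬p = ¬0 = 1
q · ¬p = 0 · 1 = 0
(q + ¬p) ⇒ (q · ¬p) = 1 ⇒ 0 = 0
((p + p) + ¬q) ⇒ ((q + ¬p) ⇒ (q · ¬p)) = 1 ⇒ 0 = 0
No assignment yields a value below 0, so this is the minimum.

0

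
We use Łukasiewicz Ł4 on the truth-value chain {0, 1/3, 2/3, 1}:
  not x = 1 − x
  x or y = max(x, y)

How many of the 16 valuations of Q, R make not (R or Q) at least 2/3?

4

Q = 0, R = 0 ↦ 1  ≥
Q = 0, R = 1/3 ↦ 2/3  ≥
Q = 0, R = 2/3 ↦ 1/3  <
Q = 0, R = 1 ↦ 0  <
Q = 1/3, R = 0 ↦ 2/3  ≥
Q = 1/3, R = 1/3 ↦ 2/3  ≥
Q = 1/3, R = 2/3 ↦ 1/3  <
Q = 1/3, R = 1 ↦ 0  <
Q = 2/3, R = 0 ↦ 1/3  <
Q = 2/3, R = 1/3 ↦ 1/3  <
Q = 2/3, R = 2/3 ↦ 1/3  <
Q = 2/3, R = 1 ↦ 0  <
Q = 1, R = 0 ↦ 0  <
Q = 1, R = 1/3 ↦ 0  <
Q = 1, R = 2/3 ↦ 0  <
Q = 1, R = 1 ↦ 0  <
So 4 of the 16 assignments meet the threshold.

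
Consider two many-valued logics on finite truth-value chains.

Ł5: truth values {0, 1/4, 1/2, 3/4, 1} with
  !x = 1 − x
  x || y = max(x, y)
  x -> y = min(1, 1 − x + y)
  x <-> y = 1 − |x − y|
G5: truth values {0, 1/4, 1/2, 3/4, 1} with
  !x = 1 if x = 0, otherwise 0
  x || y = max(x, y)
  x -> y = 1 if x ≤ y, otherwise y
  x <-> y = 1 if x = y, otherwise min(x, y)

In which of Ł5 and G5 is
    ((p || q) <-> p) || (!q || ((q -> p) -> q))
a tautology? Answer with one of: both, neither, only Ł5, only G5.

In Ł5: at p = 0, q = 1/4 the value is 3/4 — not a tautology.
In G5: every assignment gives 1 — tautology.

only G5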